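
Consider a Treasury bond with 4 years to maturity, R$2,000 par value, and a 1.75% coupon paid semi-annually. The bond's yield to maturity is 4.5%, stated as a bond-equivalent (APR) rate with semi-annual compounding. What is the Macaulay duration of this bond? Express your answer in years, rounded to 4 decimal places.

Periodic yield y = 0.0225. Discount each cash flow and weight by its period:
  t   CF        PV=CF/(1+0.0225)^t    t·PV
  1        17.50        17.1149        17.1149
  2        17.50        16.7383        33.4766
  3        17.50        16.3700        49.1099
  4        17.50        16.0098        64.0390
  5        17.50        15.6575        78.2873
  6        17.50        15.3129        91.8775
  7        17.50        14.9760       104.8318
  8     2,017.50     1,688.5231    13,508.1849
  Σ                  1,800.7024    13,946.9220
Price P = Σ PV = 1,800.7024.
Macaulay duration = Σ(t·PV) / P = 13,946.9220 / 1,800.7024 = 7.74527 half-year periods.
In years: 7.74527 / 2 = 3.87263 years.

3.8726 years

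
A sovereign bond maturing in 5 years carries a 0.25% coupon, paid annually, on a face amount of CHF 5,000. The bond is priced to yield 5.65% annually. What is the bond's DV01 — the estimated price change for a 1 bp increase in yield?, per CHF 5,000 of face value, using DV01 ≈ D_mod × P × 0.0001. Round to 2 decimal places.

CHF 1.81

Periodic yield y = 0.0565.
  t   CF        PV=CF/(1+0.0565)^t    t·PV
  1        12.50        11.8315        11.8315
  2        12.50        11.1988        22.3976
  3        12.50        10.5999        31.7997
  4        12.50        10.0330        40.1321
  5     5,012.50     3,808.0871    19,040.4357
  Σ                  3,851.7504    19,146.5966
P = 3,851.7504; D_Mac = 4.97088 yrs; D_mod = 4.70505 yrs.
DV01 ≈ 4.70505 × 3,851.7504 × 0.0001 = 1.812267.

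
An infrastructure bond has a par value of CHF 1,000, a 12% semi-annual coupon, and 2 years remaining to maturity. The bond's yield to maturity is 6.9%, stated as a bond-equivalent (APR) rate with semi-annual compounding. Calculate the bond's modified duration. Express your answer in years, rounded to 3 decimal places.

Periodic yield y = 0.0345. First find Macaulay duration:
  t   CF        PV=CF/(1+0.0345)^t    t·PV
  1        60.00        57.9990        57.9990
  2        60.00        56.0648       112.1296
  3        60.00        54.1951       162.5852
  4     1,060.00       925.5159     3,702.0636
  Σ                  1,093.7748     4,034.7774
P = 1,093.7748; Macaulay duration = 4,034.7774 / 1,093.7748 = 3.68886 half-year periods = 1.84443 years.
Modified duration = D_Mac / (1 + y) = 1.84443 / 1.0345 = 1.78292 years.

1.783 years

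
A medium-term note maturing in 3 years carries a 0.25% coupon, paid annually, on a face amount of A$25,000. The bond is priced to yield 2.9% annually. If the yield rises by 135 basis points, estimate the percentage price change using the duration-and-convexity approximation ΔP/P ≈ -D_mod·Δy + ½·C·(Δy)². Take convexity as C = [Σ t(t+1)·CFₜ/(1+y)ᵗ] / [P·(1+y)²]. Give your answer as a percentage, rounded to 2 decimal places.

With y = 0.029:
  t   CF        PV=CF/(1+0.029)^t    t·PV        t(t+1)·PV
  1        62.50        60.7386        60.7386         121.4772
  2        62.50        59.0268       118.0536         354.1608
  3    25,062.50    23,002.6709    69,008.0126     276,032.0506
  Σ                 23,122.4363    69,186.8048     276,507.6886
P = 23,122.4363; D_Mac = 2.99219 yrs; D_mod = 2.90787 yrs; C = 11.29387.
Duration effect: -2.90787 × (+0.0135) = -0.039256
Convexity effect: 0.5 × 11.29387 × (0.0135)² = +0.0010292
ΔP/P ≈ -0.039256 + 0.0010292 = -0.038227 = -3.8227%.

-3.82%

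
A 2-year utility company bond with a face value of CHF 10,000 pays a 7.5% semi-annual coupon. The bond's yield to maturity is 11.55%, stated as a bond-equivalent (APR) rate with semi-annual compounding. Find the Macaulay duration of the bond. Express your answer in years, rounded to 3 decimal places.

Periodic yield y = 0.05775. Discount each cash flow and weight by its period:
  t   CF        PV=CF/(1+0.05775)^t    t·PV
  1       375.00       354.5261       354.5261
  2       375.00       335.1700       670.3401
  3       375.00       316.8708       950.6123
  4    10,375.00     8,288.1188    33,152.4753
  Σ                  9,294.6858    35,127.9538
Price P = Σ PV = 9,294.6858.
Macaulay duration = Σ(t·PV) / P = 35,127.9538 / 9,294.6858 = 3.77936 half-year periods.
In years: 3.77936 / 2 = 1.88968 years.

1.890 years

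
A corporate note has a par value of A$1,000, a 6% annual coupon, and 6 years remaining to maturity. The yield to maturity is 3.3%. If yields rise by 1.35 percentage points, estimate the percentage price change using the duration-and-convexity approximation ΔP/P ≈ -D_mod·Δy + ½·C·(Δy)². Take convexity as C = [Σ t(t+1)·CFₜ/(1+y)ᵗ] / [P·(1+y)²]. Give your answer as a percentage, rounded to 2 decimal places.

-6.59%

With y = 0.033:
  t   CF        PV=CF/(1+0.033)^t    t·PV        t(t+1)·PV
  1        60.00        58.0833        58.0833         116.1665
  2        60.00        56.2277       112.4555         337.3664
  3        60.00        54.4315       163.2945         653.1780
  4        60.00        52.6926       210.7706       1,053.8528
  5        60.00        51.0093       255.0467       1,530.2800
  6     1,060.00       872.3765     5,234.2587      36,639.8111
  Σ                  1,144.8209     6,033.9092      40,330.6549
P = 1,144.8209; D_Mac = 5.27061 yrs; D_mod = 5.10224 yrs; C = 33.01392.
Duration effect: -5.10224 × (+0.0135) = -0.068880
Convexity effect: 0.5 × 33.01392 × (0.0135)² = +0.0030084
ΔP/P ≈ -0.068880 + 0.0030084 = -0.065872 = -6.5872%.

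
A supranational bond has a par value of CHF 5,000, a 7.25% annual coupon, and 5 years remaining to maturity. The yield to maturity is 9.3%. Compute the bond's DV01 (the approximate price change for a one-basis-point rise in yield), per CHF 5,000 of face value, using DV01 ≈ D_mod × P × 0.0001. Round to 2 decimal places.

CHF 1.83

Periodic yield y = 0.093.
  t   CF        PV=CF/(1+0.093)^t    t·PV
  1       362.50       331.6560       331.6560
  2       362.50       303.4364       606.8728
  3       362.50       277.6179       832.8538
  4       362.50       253.9963     1,015.9851
  5     5,362.50     3,437.6883    17,188.4415
  Σ                  4,604.3949    19,975.8092
P = 4,604.3949; D_Mac = 4.33842 yrs; D_mod = 3.96928 yrs.
DV01 ≈ 3.96928 × 4,604.3949 × 0.0001 = 1.827613.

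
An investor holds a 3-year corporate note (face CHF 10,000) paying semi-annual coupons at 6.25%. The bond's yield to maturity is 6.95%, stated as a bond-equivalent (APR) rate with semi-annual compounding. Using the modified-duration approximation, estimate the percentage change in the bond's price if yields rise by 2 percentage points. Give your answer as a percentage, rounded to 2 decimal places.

-5.37%

Periodic yield y = 0.03475. Modified duration first:
  t   CF        PV=CF/(1+0.03475)^t    t·PV
  1       312.50       302.0053       302.0053
  2       312.50       291.8631       583.7261
  3       312.50       282.0614       846.1843
  4       312.50       272.5890     1,090.3559
  5       312.50       263.4346     1,317.1731
  6    10,312.50     8,401.3940    50,408.3639
  Σ                  9,813.3474    54,547.8086
P = 9,813.3474; D_Mac = 5.55853 half-year periods = 2.77927 yrs; D_mod = 2.77927/(1+0.03475) = 2.68593 yrs.
ΔP/P ≈ -D_mod · Δy = -2.68593 × (+0.02) = -0.053719 = -5.3719%.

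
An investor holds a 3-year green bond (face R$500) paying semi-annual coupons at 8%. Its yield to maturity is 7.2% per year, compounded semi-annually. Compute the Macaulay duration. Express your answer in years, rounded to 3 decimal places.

Periodic yield y = 0.036. Discount each cash flow and weight by its period:
  t   CF        PV=CF/(1+0.036)^t    t·PV
  1        20.00        19.3050        19.3050
  2        20.00        18.6342        37.2684
  3        20.00        17.9867        53.9600
  4        20.00        17.3616        69.4466
  5        20.00        16.7583        83.7917
  6       520.00       420.5763     2,523.4579
  Σ                    510.6222     2,787.2296
Price P = Σ PV = 510.6222.
Macaulay duration = Σ(t·PV) / P = 2,787.2296 / 510.6222 = 5.45850 half-year periods.
In years: 5.45850 / 2 = 2.72925 years.

2.729 years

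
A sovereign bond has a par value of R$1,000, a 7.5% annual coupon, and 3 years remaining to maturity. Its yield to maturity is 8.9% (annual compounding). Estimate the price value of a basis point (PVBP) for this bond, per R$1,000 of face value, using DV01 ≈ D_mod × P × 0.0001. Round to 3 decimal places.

R$0.247

Periodic yield y = 0.089.
  t   CF        PV=CF/(1+0.089)^t    t·PV
  1        75.00        68.8705        68.8705
  2        75.00        63.2420       126.4840
  3     1,075.00       832.3861     2,497.1583
  Σ                    964.4986     2,692.5128
P = 964.4986; D_Mac = 2.79162 yrs; D_mod = 2.56347 yrs.
DV01 ≈ 2.56347 × 964.4986 × 0.0001 = 0.247246.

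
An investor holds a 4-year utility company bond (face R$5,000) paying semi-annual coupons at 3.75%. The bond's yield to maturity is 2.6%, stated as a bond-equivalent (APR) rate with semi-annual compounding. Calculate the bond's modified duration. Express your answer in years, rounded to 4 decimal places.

3.7097 years

Periodic yield y = 0.013. First find Macaulay duration:
  t   CF        PV=CF/(1+0.013)^t    t·PV
  1        93.75        92.5469        92.5469
  2        93.75        91.3592       182.7184
  3        93.75        90.1868       270.5604
  4        93.75        89.0294       356.1176
  5        93.75        87.8869       439.4344
  6        93.75        86.7590       520.5541
  7        93.75        85.6456       599.5193
  8     5,093.75     4,593.6940    36,749.5521
  Σ                  5,217.1078    39,211.0033
P = 5,217.1078; Macaulay duration = 39,211.0033 / 5,217.1078 = 7.51585 half-year periods = 3.75793 years.
Modified duration = D_Mac / (1 + y) = 3.75793 / 1.013 = 3.70970 years.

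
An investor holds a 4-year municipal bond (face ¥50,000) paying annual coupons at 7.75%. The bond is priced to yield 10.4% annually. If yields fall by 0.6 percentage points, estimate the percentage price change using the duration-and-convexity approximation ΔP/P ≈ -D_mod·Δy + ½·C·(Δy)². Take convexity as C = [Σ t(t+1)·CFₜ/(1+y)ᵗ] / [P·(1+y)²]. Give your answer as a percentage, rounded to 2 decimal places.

+1.96%

With y = 0.104:
  t   CF        PV=CF/(1+0.104)^t    t·PV        t(t+1)·PV
  1     3,875.00     3,509.9638     3,509.9638       7,019.9275
  2     3,875.00     3,179.3150     6,358.6300      19,075.8900
  3     3,875.00     2,879.8143     8,639.4430      34,557.7718
  4    53,875.00    36,266.9463   145,067.7853     725,338.9266
  Σ                 45,836.0394   163,575.8221     785,992.5160
P = 45,836.0394; D_Mac = 3.56872 yrs; D_mod = 3.23253 yrs; C = 14.06932.
Duration effect: -3.23253 × (-0.006) = +0.019395
Convexity effect: 0.5 × 14.06932 × (-0.006)² = +0.0002532
ΔP/P ≈ +0.019395 + 0.0002532 = +0.019648 = +1.9648%.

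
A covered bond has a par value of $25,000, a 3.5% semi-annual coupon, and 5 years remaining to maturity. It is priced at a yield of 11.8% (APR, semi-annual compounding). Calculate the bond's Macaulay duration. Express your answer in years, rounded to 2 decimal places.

4.54 years

Periodic yield y = 0.059. Discount each cash flow and weight by its period:
  t   CF        PV=CF/(1+0.059)^t    t·PV
  1       437.50       413.1256       413.1256
  2       437.50       390.1092       780.2183
  3       437.50       368.3750     1,105.1251
  4       437.50       347.8518     1,391.4071
  5       437.50       328.4719     1,642.3596
  6       437.50       310.1718     1,861.0307
  7       437.50       292.8912     2,050.2385
  8       437.50       276.5734     2,212.5870
  9       437.50       261.1647     2,350.4820
  10   25,437.50    14,338.8666   143,388.6664
  Σ                 17,327.6011   157,195.2403
Price P = Σ PV = 17,327.6011.
Macaulay duration = Σ(t·PV) / P = 157,195.2403 / 17,327.6011 = 9.07196 half-year periods.
In years: 9.07196 / 2 = 4.53598 years.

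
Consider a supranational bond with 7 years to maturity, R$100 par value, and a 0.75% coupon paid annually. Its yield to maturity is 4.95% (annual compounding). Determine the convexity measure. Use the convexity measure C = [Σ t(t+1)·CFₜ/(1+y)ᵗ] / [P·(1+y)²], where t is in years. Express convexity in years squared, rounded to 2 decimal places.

With y = 0.0495:
  t   CF        PV=CF/(1+0.0495)^t    t·PV        t(t+1)·PV
  1         0.75         0.7146         0.7146           1.4293
  2         0.75         0.6809         1.3618           4.0855
  3         0.75         0.6488         1.9464           7.7857
  4         0.75         0.6182         2.4728          12.3641
  5         0.75         0.5890         2.9452          17.6714
  6         0.75         0.5613         3.3676          23.5731
  7       100.75        71.8403       502.8819       4,023.0551
  Σ                     75.6531       515.6904       4,089.9640
P = 75.6531.
Convexity = Σ t(t+1)·PV / [P·(1+y)²] = 4,089.9640 / (75.6531 × 1.101450) = 49.08261.

49.08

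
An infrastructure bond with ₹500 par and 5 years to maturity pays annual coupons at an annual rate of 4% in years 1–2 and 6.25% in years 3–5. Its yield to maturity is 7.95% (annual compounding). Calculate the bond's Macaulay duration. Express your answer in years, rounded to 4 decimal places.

4.5553 years

Periodic yield y = 0.0795. Discount each cash flow and weight by its year:
  t   CF        PV=CF/(1+0.0795)^t    t·PV
  1        20.00        18.5271        18.5271
  2        20.00        17.1627        34.3253
  3        31.25        24.8417        74.5252
  4        31.25        23.0123        92.0491
  5       531.25       362.3979     1,811.9897
  Σ                    445.9417     2,031.4164
Price P = Σ PV = 445.9417.
Macaulay duration = Σ(t·PV) / P = 2,031.4164 / 445.9417 = 4.55534 years.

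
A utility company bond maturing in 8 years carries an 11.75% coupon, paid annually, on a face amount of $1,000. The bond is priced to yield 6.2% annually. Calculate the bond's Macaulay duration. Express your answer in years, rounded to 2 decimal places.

5.94 years

Periodic yield y = 0.062. Discount each cash flow and weight by its year:
  t   CF        PV=CF/(1+0.062)^t    t·PV
  1       117.50       110.6403       110.6403
  2       117.50       104.1811       208.3621
  3       117.50        98.0989       294.2968
  4       117.50        92.3719       369.4875
  5       117.50        86.9792       434.8959
  6       117.50        81.9013       491.4078
  7       117.50        77.1199       539.8390
  8     1,117.50       690.6395     5,525.1158
  Σ                  1,341.9320     7,974.0453
Price P = Σ PV = 1,341.9320.
Macaulay duration = Σ(t·PV) / P = 7,974.0453 / 1,341.9320 = 5.94221 years.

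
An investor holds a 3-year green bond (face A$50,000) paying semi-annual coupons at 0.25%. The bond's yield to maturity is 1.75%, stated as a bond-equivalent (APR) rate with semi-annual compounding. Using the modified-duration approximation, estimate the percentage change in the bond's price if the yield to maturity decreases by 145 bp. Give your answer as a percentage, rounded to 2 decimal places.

Periodic yield y = 0.00875. Modified duration first:
  t   CF        PV=CF/(1+0.00875)^t    t·PV
  1        62.50        61.9579        61.9579
  2        62.50        61.4204       122.8409
  3        62.50        60.8877       182.6630
  4        62.50        60.3595       241.4381
  5        62.50        59.8360       299.1798
  6    50,062.50    47,512.8681   285,077.2085
  Σ                 47,817.3295   285,985.2881
P = 47,817.3295; D_Mac = 5.98079 half-year periods = 2.99039 yrs; D_mod = 2.99039/(1+0.00875) = 2.96445 yrs.
ΔP/P ≈ -D_mod · Δy = -2.96445 × (-0.0145) = +0.042985 = +4.2985%.

+4.30%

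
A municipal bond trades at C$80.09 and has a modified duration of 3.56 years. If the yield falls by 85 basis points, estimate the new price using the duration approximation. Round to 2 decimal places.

C$82.51

Duration approximation: ΔP/P ≈ -D_mod · Δy = -3.56 × (-0.0085) = +0.030260.
New price ≈ 80.09 × (1 + 0.030260) = 82.5135234.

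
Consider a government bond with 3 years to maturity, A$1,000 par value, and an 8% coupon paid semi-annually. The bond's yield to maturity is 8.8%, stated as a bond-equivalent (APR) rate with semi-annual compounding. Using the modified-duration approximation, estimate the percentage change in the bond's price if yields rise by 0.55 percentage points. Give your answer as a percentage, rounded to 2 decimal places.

-1.43%

Periodic yield y = 0.044. Modified duration first:
  t   CF        PV=CF/(1+0.044)^t    t·PV
  1        40.00        38.3142        38.3142
  2        40.00        36.6994        73.3988
  3        40.00        35.1527       105.4581
  4        40.00        33.6712       134.6846
  5        40.00        32.2521       161.2603
  6     1,040.00       803.2123     4,819.2738
  Σ                    979.3018     5,332.3897
P = 979.3018; D_Mac = 5.44509 half-year periods = 2.72255 yrs; D_mod = 2.72255/(1+0.044) = 2.60780 yrs.
ΔP/P ≈ -D_mod · Δy = -2.60780 × (+0.0055) = -0.014343 = -1.4343%.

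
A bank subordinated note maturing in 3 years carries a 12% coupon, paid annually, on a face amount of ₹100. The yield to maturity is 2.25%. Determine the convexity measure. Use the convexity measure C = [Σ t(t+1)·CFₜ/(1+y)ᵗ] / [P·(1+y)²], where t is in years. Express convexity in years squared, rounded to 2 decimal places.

With y = 0.0225:
  t   CF        PV=CF/(1+0.0225)^t    t·PV        t(t+1)·PV
  1        12.00        11.7359        11.7359          23.4719
  2        12.00        11.4777        22.9554          68.8662
  3       112.00       104.7679       314.3036       1,257.2143
  Σ                    127.9815       348.9949       1,349.5524
P = 127.9815.
Convexity = Σ t(t+1)·PV / [P·(1+y)²] = 1,349.5524 / (127.9815 × 1.045506) = 10.08593.

10.09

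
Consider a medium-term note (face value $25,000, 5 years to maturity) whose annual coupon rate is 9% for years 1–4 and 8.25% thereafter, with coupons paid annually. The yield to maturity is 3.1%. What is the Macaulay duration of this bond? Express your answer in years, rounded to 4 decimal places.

Periodic yield y = 0.031. Discount each cash flow and weight by its year:
  t   CF        PV=CF/(1+0.031)^t    t·PV
  1     2,250.00     2,182.3472     2,182.3472
  2     2,250.00     2,116.7286     4,233.4573
  3     2,250.00     2,053.0831     6,159.2492
  4     2,250.00     1,991.3512     7,965.4047
  5    27,062.50    23,231.3575   116,156.7873
  Σ                 31,574.8676   136,697.2458
Price P = Σ PV = 31,574.8676.
Macaulay duration = Σ(t·PV) / P = 136,697.2458 / 31,574.8676 = 4.32931 years.

4.3293 years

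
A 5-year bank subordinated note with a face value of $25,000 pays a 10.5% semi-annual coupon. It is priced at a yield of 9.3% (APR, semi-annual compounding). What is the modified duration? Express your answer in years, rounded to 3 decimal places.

3.861 years

Periodic yield y = 0.0465. First find Macaulay duration:
  t   CF        PV=CF/(1+0.0465)^t    t·PV
  1     1,312.50     1,254.1806     1,254.1806
  2     1,312.50     1,198.4526     2,396.9051
  3     1,312.50     1,145.2007     3,435.6022
  4     1,312.50     1,094.3151     4,377.2603
  5     1,312.50     1,045.6905     5,228.4523
  6     1,312.50       999.2264     5,995.3586
  7     1,312.50       954.8270     6,683.7889
  8     1,312.50       912.4004     7,299.2029
  9     1,312.50       871.8589     7,846.7303
  10   26,312.50    16,702.0503   167,020.5027
  Σ                 26,178.2024   211,537.9840
P = 26,178.2024; Macaulay duration = 211,537.9840 / 26,178.2024 = 8.08069 half-year periods = 4.04035 years.
Modified duration = D_Mac / (1 + y) = 4.04035 / 1.0465 = 3.86082 years.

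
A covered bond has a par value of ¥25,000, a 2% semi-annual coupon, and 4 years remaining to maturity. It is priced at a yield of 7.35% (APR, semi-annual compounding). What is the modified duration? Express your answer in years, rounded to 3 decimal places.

Periodic yield y = 0.03675. First find Macaulay duration:
  t   CF        PV=CF/(1+0.03675)^t    t·PV
  1       250.00       241.1382       241.1382
  2       250.00       232.5905       465.1809
  3       250.00       224.3458       673.0373
  4       250.00       216.3933       865.5732
  5       250.00       208.7228     1,043.6138
  6       250.00       201.3241     1,207.9445
  7       250.00       194.1877     1,359.3138
  8    25,250.00    18,917.7303   151,341.8426
  Σ                 20,436.4326   157,197.6444
P = 20,436.4326; Macaulay duration = 157,197.6444 / 20,436.4326 = 7.69203 half-year periods = 3.84601 years.
Modified duration = D_Mac / (1 + y) = 3.84601 / 1.03675 = 3.70968 years.

3.710 years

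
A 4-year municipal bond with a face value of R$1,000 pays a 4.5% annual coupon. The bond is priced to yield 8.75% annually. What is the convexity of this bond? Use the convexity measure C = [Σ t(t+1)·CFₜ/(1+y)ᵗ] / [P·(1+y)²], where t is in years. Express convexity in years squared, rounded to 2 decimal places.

With y = 0.0875:
  t   CF        PV=CF/(1+0.0875)^t    t·PV        t(t+1)·PV
  1        45.00        41.3793        41.3793          82.7586
  2        45.00        38.0499        76.0999         228.2996
  3        45.00        34.9885       104.9654         419.8614
  4     1,045.00       747.1353     2,988.5410      14,942.7050
  Σ                    861.5530     3,210.9856      15,673.6247
P = 861.5530.
Convexity = Σ t(t+1)·PV / [P·(1+y)²] = 15,673.6247 / (861.5530 × 1.182656) = 15.38257.

15.38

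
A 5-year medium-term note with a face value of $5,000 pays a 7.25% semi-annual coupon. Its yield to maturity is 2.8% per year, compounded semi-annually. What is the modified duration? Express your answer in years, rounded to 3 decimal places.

4.297 years

Periodic yield y = 0.014. First find Macaulay duration:
  t   CF        PV=CF/(1+0.014)^t    t·PV
  1       181.25       178.7475       178.7475
  2       181.25       176.2796       352.5592
  3       181.25       173.8458       521.5373
  4       181.25       171.4455       685.7822
  5       181.25       169.0784       845.3922
  6       181.25       166.7440     1,000.4642
  7       181.25       164.4418     1,151.0929
  8       181.25       162.1714     1,297.3715
  9       181.25       159.9324     1,439.3915
  10    5,181.25     4,508.7380    45,087.3798
  Σ                  6,031.4246    52,559.7184
P = 6,031.4246; Macaulay duration = 52,559.7184 / 6,031.4246 = 8.71431 half-year periods = 4.35716 years.
Modified duration = D_Mac / (1 + y) = 4.35716 / 1.014 = 4.29700 years.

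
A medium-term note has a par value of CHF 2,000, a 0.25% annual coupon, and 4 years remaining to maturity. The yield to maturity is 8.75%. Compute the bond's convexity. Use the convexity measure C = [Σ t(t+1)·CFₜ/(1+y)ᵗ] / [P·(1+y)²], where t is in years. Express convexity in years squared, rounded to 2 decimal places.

With y = 0.0875:
  t   CF        PV=CF/(1+0.0875)^t    t·PV        t(t+1)·PV
  1         5.00         4.5977         4.5977           9.1954
  2         5.00         4.2278         8.4555          25.3666
  3         5.00         3.8876        11.6628          46.6513
  4     2,005.00     1,433.4987     5,733.9949      28,669.9747
  Σ                  1,446.2118     5,758.7110      28,751.1880
P = 1,446.2118.
Convexity = Σ t(t+1)·PV / [P·(1+y)²] = 28,751.1880 / (1,446.2118 × 1.182656) = 16.80991.

16.81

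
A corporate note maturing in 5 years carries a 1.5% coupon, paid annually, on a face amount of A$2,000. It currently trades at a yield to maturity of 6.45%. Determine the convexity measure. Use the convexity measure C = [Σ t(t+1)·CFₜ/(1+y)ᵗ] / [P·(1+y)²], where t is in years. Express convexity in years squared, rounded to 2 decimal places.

With y = 0.0645:
  t   CF        PV=CF/(1+0.0645)^t    t·PV        t(t+1)·PV
  1        30.00        28.1822        28.1822          56.3645
  2        30.00        26.4746        52.9493         158.8478
  3        30.00        24.8705        74.6115         298.4458
  4        30.00        23.3635        93.4541         467.2707
  5     2,030.00     1,485.1411     7,425.7054      44,554.2322
  Σ                  1,588.0320     7,674.9025      45,535.1610
P = 1,588.0320.
Convexity = Σ t(t+1)·PV / [P·(1+y)²] = 45,535.1610 / (1,588.0320 × 1.133160) = 25.30442.

25.30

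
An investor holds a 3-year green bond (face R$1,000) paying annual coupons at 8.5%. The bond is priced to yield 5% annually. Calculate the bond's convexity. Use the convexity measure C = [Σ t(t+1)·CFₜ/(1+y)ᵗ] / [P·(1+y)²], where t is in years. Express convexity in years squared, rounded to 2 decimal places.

9.83

With y = 0.05:
  t   CF        PV=CF/(1+0.05)^t    t·PV        t(t+1)·PV
  1        85.00        80.9524        80.9524         161.9048
  2        85.00        77.0975       154.1950         462.5850
  3     1,085.00       937.2638     2,811.7914      11,247.1655
  Σ                  1,095.3137     3,046.9388      11,871.6553
P = 1,095.3137.
Convexity = Σ t(t+1)·PV / [P·(1+y)²] = 11,871.6553 / (1,095.3137 × 1.102500) = 9.83092.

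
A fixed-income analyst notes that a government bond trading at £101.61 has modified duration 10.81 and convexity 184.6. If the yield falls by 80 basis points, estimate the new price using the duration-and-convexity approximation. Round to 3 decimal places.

£110.997

Duration effect: -D_mod·Δy = -10.81 × (-0.008) = +0.086480
Convexity effect: ½·C·(Δy)² = 0.5 × 184.6 × (-0.008)² = +0.0059072
ΔP/P ≈ +0.086480 + 0.0059072 = +0.0923872
New price ≈ 101.61 × (1 + 0.0923872) = 110.997463392.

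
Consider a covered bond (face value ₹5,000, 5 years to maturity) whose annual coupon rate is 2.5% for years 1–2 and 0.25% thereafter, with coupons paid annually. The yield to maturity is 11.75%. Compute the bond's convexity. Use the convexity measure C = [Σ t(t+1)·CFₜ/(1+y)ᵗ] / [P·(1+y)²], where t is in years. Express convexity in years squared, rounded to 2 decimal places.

22.53

With y = 0.1175:
  t   CF        PV=CF/(1+0.1175)^t    t·PV        t(t+1)·PV
  1       125.00       111.8568       111.8568         223.7136
  2       125.00       100.0956       200.1912         600.5735
  3        12.50         8.9571        26.8713         107.4852
  4        12.50         8.0153        32.0612         160.3060
  5     5,012.50     2,876.1844    14,380.9220      86,285.5320
  Σ                  3,105.1092    14,751.9025      87,377.6105
P = 3,105.1092.
Convexity = Σ t(t+1)·PV / [P·(1+y)²] = 87,377.6105 / (3,105.1092 × 1.248806) = 22.53348.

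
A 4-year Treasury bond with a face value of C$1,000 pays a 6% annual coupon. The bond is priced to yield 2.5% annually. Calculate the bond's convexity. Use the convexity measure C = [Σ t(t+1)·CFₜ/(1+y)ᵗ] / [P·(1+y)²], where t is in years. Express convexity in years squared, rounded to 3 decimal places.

17.103

With y = 0.025:
  t   CF        PV=CF/(1+0.025)^t    t·PV        t(t+1)·PV
  1        60.00        58.5366        58.5366         117.0732
  2        60.00        57.1089       114.2177         342.6532
  3        60.00        55.7160       167.1479         668.5916
  4     1,060.00       960.3077     3,841.2307      19,206.1537
  Σ                  1,131.6691     4,181.1329      20,334.4716
P = 1,131.6691.
Convexity = Σ t(t+1)·PV / [P·(1+y)²] = 20,334.4716 / (1,131.6691 × 1.050625) = 17.10274.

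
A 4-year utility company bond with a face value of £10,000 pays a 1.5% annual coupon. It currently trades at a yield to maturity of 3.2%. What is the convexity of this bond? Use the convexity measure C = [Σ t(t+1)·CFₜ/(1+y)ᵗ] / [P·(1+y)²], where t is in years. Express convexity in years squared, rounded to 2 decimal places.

18.21

With y = 0.032:
  t   CF        PV=CF/(1+0.032)^t    t·PV        t(t+1)·PV
  1       150.00       145.3488       145.3488         290.6977
  2       150.00       140.8419       281.6838         845.0514
  3       150.00       136.4747       409.4241       1,637.6965
  4    10,150.00     8,948.4384    35,793.7536     178,968.7681
  Σ                  9,371.1038    36,630.2104     181,742.2136
P = 9,371.1038.
Convexity = Σ t(t+1)·PV / [P·(1+y)²] = 181,742.2136 / (9,371.1038 × 1.065024) = 18.20982.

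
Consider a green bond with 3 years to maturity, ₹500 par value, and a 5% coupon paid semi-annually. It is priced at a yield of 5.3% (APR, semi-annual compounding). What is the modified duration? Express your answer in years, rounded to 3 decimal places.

2.749 years

Periodic yield y = 0.0265. First find Macaulay duration:
  t   CF        PV=CF/(1+0.0265)^t    t·PV
  1        12.50        12.1773        12.1773
  2        12.50        11.8629        23.7259
  3        12.50        11.5567        34.6700
  4        12.50        11.2583        45.0333
  5        12.50        10.9677        54.8385
  6       512.50       438.0666     2,628.3996
  Σ                    495.8896     2,798.8447
P = 495.8896; Macaulay duration = 2,798.8447 / 495.8896 = 5.64409 half-year periods = 2.82204 years.
Modified duration = D_Mac / (1 + y) = 2.82204 / 1.0265 = 2.74919 years.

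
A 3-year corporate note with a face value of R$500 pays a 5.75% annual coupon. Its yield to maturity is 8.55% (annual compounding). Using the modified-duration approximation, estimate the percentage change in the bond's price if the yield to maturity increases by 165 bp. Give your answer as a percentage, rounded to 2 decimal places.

Periodic yield y = 0.0855. Modified duration first:
  t   CF        PV=CF/(1+0.0855)^t    t·PV
  1        28.75        26.4855        26.4855
  2        28.75        24.3993        48.7987
  3       528.75       413.3909     1,240.1727
  Σ                    464.2757     1,315.4568
P = 464.2757; D_Mac = 2.83335 yrs; D_mod = 2.83335/(1+0.0855) = 2.61018 yrs.
ΔP/P ≈ -D_mod · Δy = -2.61018 × (+0.0165) = -0.043068 = -4.3068%.

-4.31%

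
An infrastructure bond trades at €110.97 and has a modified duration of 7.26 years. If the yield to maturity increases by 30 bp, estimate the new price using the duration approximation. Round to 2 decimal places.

€108.55

Duration approximation: ΔP/P ≈ -D_mod · Δy = -7.26 × (+0.003) = -0.021780.
New price ≈ 110.97 × (1 - 0.021780) = 108.5530734.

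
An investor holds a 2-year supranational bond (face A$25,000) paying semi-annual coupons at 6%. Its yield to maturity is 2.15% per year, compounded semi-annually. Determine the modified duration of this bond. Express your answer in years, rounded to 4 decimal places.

1.8974 years

Periodic yield y = 0.01075. First find Macaulay duration:
  t   CF        PV=CF/(1+0.01075)^t    t·PV
  1       750.00       742.0233       742.0233
  2       750.00       734.1313     1,468.2627
  3       750.00       726.3234     2,178.9701
  4    25,750.00    24,671.8794    98,687.5176
  Σ                 26,874.3573   103,076.7736
P = 26,874.3573; Macaulay duration = 103,076.7736 / 26,874.3573 = 3.83551 half-year periods = 1.91775 years.
Modified duration = D_Mac / (1 + y) = 1.91775 / 1.01075 = 1.89736 years.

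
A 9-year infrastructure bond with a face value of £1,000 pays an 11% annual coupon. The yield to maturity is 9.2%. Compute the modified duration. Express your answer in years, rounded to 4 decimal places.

Periodic yield y = 0.092. First find Macaulay duration:
  t   CF        PV=CF/(1+0.092)^t    t·PV
  1       110.00       100.7326       100.7326
  2       110.00        92.2460       184.4919
  3       110.00        84.4743       253.4230
  4       110.00        77.3574       309.4298
  5       110.00        70.8402       354.2008
  6       110.00        64.8719       389.2316
  7       110.00        59.4065       415.8457
  8       110.00        54.4016       435.2127
  9     1,110.00       502.7120     4,524.4078
  Σ                  1,107.0425     6,966.9760
P = 1,107.0425; Macaulay duration = 6,966.9760 / 1,107.0425 = 6.29332 years.
Modified duration = D_Mac / (1 + y) = 6.29332 / 1.092 = 5.76312 years.

5.7631 years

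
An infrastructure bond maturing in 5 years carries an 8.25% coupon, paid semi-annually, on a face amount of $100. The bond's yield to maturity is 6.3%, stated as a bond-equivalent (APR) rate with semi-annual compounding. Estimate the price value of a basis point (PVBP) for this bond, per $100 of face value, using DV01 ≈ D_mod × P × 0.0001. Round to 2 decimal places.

Periodic yield y = 0.0315.
  t   CF        PV=CF/(1+0.0315)^t    t·PV
  1        4.125         3.9990         3.9990
  2        4.125         3.8769         7.7538
  3        4.125         3.7585        11.2755
  4        4.125         3.6437        14.5749
  5        4.125         3.5325        17.6623
  6        4.125         3.4246        20.5475
  7        4.125         3.3200        23.2401
  8        4.125         3.2186        25.7490
  9        4.125         3.1203        28.0830
  10     104.125        76.3594       763.5943
  Σ                    108.2536       916.4796
P = 108.2536; D_Mac = 8.46604 half-year periods = 4.23302 yrs; D_mod = 4.10375 yrs.
DV01 ≈ 4.10375 × 108.2536 × 0.0001 = 0.044425.

$0.04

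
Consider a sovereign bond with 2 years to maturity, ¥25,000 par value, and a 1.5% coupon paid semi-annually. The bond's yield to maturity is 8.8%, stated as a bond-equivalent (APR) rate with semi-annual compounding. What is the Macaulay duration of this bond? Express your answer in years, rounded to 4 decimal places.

1.9759 years

Periodic yield y = 0.044. Discount each cash flow and weight by its period:
  t   CF        PV=CF/(1+0.044)^t    t·PV
  1       187.50       179.5977       179.5977
  2       187.50       172.0284       344.0569
  3       187.50       164.7782       494.3346
  4    25,187.50    21,202.3046    84,809.2183
  Σ                 21,718.7089    85,827.2075
Price P = Σ PV = 21,718.7089.
Macaulay duration = Σ(t·PV) / P = 85,827.2075 / 21,718.7089 = 3.95176 half-year periods.
In years: 3.95176 / 2 = 1.97588 years.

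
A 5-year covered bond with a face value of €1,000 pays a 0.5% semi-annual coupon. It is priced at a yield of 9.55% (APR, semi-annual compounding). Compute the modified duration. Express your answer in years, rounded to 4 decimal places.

Periodic yield y = 0.04775. First find Macaulay duration:
  t   CF        PV=CF/(1+0.04775)^t    t·PV
  1         2.50         2.3861         2.3861
  2         2.50         2.2773         4.5546
  3         2.50         2.1735         6.5206
  4         2.50         2.0745         8.2979
  5         2.50         1.9799         9.8997
  6         2.50         1.8897        11.3382
  7         2.50         1.8036        12.6251
  8         2.50         1.7214        13.7711
  9         2.50         1.6429        14.7864
  10    1,002.50       628.7930     6,287.9298
  Σ                    646.7419     6,372.1096
P = 646.7419; Macaulay duration = 6,372.1096 / 646.7419 = 9.85263 half-year periods = 4.92632 years.
Modified duration = D_Mac / (1 + y) = 4.92632 / 1.04775 = 4.70180 years.

4.7018 years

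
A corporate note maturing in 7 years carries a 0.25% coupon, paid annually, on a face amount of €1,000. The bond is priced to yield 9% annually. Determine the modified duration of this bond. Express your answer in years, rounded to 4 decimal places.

Periodic yield y = 0.09. First find Macaulay duration:
  t   CF        PV=CF/(1+0.09)^t    t·PV
  1         2.50         2.2936         2.2936
  2         2.50         2.1042         4.2084
  3         2.50         1.9305         5.7914
  4         2.50         1.7711         7.0843
  5         2.50         1.6248         8.1241
  6         2.50         1.4907         8.9440
  7     1,002.50       548.4018     3,838.8128
  Σ                    559.6166     3,875.2586
P = 559.6166; Macaulay duration = 3,875.2586 / 559.6166 = 6.92485 years.
Modified duration = D_Mac / (1 + y) = 6.92485 / 1.09 = 6.35307 years.

6.3531 years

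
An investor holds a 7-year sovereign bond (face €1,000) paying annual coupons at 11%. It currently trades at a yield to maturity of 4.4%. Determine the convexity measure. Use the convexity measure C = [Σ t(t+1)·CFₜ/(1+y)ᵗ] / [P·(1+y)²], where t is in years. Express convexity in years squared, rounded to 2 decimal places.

With y = 0.044:
  t   CF        PV=CF/(1+0.044)^t    t·PV        t(t+1)·PV
  1       110.00       105.3640       105.3640         210.7280
  2       110.00       100.9234       201.8467         605.5401
  3       110.00        96.6699       290.0096       1,160.0386
  4       110.00        92.5957       370.3827       1,851.9135
  5       110.00        88.6932       443.4659       2,660.7952
  6       110.00        84.9551       509.7309       3,568.1162
  7     1,110.00       821.1443     5,748.0102      45,984.0814
  Σ                  1,390.3455     7,668.8100      56,041.2129
P = 1,390.3455.
Convexity = Σ t(t+1)·PV / [P·(1+y)²] = 56,041.2129 / (1,390.3455 × 1.089936) = 36.98144.

36.98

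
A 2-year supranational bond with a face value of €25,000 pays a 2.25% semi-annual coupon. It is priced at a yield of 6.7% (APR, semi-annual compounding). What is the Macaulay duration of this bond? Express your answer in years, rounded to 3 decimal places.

1.965 years

Periodic yield y = 0.0335. Discount each cash flow and weight by its period:
  t   CF        PV=CF/(1+0.0335)^t    t·PV
  1       281.25       272.1335       272.1335
  2       281.25       263.3126       526.6251
  3       281.25       254.7775       764.3325
  4    25,281.25    22,159.3297    88,637.3188
  Σ                 22,949.5533    90,200.4100
Price P = Σ PV = 22,949.5533.
Macaulay duration = Σ(t·PV) / P = 90,200.4100 / 22,949.5533 = 3.93038 half-year periods.
In years: 3.93038 / 2 = 1.96519 years.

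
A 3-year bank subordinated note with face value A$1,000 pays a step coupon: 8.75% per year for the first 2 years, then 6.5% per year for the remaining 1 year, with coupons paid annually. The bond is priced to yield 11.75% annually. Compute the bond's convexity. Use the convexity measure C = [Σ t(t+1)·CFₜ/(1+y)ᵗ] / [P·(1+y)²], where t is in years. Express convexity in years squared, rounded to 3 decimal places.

8.552

With y = 0.1175:
  t   CF        PV=CF/(1+0.1175)^t    t·PV        t(t+1)·PV
  1        87.50        78.2998        78.2998         156.5996
  2        87.50        70.0669       140.1338         420.4015
  3     1,065.00       763.1449     2,289.4347       9,157.7389
  Σ                    911.5116     2,507.8683       9,734.7400
P = 911.5116.
Convexity = Σ t(t+1)·PV / [P·(1+y)²] = 9,734.7400 / (911.5116 × 1.248806) = 8.55199.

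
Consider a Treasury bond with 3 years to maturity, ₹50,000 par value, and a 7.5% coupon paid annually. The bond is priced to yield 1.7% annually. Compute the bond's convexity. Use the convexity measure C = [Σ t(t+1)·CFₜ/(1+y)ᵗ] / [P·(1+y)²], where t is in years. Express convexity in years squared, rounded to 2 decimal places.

10.63

With y = 0.017:
  t   CF        PV=CF/(1+0.017)^t    t·PV        t(t+1)·PV
  1     3,750.00     3,687.3156     3,687.3156       7,374.6313
  2     3,750.00     3,625.6791     7,251.3582      21,754.0745
  3    53,750.00    51,099.3775   153,298.1326     613,192.5304
  Σ                 58,412.3723   164,236.8064     642,321.2362
P = 58,412.3723.
Convexity = Σ t(t+1)·PV / [P·(1+y)²] = 642,321.2362 / (58,412.3723 × 1.034289) = 10.63177.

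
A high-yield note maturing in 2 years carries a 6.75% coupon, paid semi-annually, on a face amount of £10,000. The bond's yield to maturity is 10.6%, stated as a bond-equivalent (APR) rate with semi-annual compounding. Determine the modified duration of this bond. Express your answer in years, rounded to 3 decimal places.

1.805 years

Periodic yield y = 0.053. First find Macaulay duration:
  t   CF        PV=CF/(1+0.053)^t    t·PV
  1       337.50       320.5128       320.5128
  2       337.50       304.3806       608.7613
  3       337.50       289.0604       867.1813
  4    10,337.50     8,408.1807    33,632.7229
  Σ                  9,322.1346    35,429.1783
P = 9,322.1346; Macaulay duration = 35,429.1783 / 9,322.1346 = 3.80054 half-year periods = 1.90027 years.
Modified duration = D_Mac / (1 + y) = 1.90027 / 1.053 = 1.80463 years.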